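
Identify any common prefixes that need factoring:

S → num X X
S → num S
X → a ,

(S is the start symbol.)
Left-factoring is needed when two productions for the same non-terminal
share a common prefix on the right-hand side.

Productions for S:
  S → num X X
  S → num S

Found common prefix 'num' in productions for S

Answer: Yes, S has productions with common prefix 'num'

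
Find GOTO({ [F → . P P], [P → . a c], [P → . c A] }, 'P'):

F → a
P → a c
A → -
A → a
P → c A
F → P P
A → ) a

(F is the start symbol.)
{ [F → P . P], [P → . a c], [P → . c A] }

GOTO(I, 'P') = CLOSURE({ [A → αX.β] : [A → α.Xβ] ∈ I, X = 'P' })

Items with dot before 'P', with the dot advanced:
  [F → . P P] → [F → P . P]
Closure of the advanced items:
  [F → P . P] has the dot before P: add [P → . a c], [P → . c A]

GOTO = { [F → P . P], [P → . a c], [P → . c A] }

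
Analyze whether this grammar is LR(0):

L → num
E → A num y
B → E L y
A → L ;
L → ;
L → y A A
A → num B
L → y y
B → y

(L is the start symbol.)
No. Shift-reduce conflict between [L → num .] and [A → . num B]

A grammar is LR(0) if no state in the canonical LR(0) collection has:
  - both a shift item (dot before a terminal) and a complete item (shift-reduce conflict), or
  - two or more complete items (reduce-reduce conflict; the accept item [L' → L .] counts as a complete item here).

Augment with L' → L and build the canonical LR(0) collection (I0 = CLOSURE({[L' → . L]}), then GOTO on every symbol after a dot until no new states appear). It has 19 states:
  I0: { [L → . ;], [L → . num], [L → . y A A], [L → . y y], [L' → . L] }  — shift
  I1: { [L → ; .] }  — reduce
  I2: { [L' → L .] }  — accept
  I3: { [L → num .] }  — reduce
  I4: { [A → . L ;], [A → . num B], [L → . ;], [L → . num], [L → . y A A], [L → . y y], [L → y . A A], [L → y . y] }  — shift
  I5: { [A → . L ;], [A → . num B], [L → . ;], [L → . num], [L → . y A A], [L → . y y], [L → y A . A] }  — shift
  I6: { [A → L . ;] }  — shift
  I7: { [A → . L ;], [A → . num B], [A → num . B], [B → . E L y], [B → . y], [E → . A num y], [L → . ;], [L → . num], [L → . y A A], [L → . y y], [L → num .] }  — shift, reduce
  I8: { [A → . L ;], [A → . num B], [L → . ;], [L → . num], [L → . y A A], [L → . y y], [L → y . A A], [L → y . y], [L → y y .] }  — shift, reduce
  I9: { [E → A . num y] }  — shift
  I10: { [A → num B .] }  — reduce
  I11: { [B → E . L y], [L → . ;], [L → . num], [L → . y A A], [L → . y y] }  — shift
  I12: { [A → . L ;], [A → . num B], [B → y .], [L → . ;], [L → . num], [L → . y A A], [L → . y y], [L → y . A A], [L → y . y] }  — shift, reduce
  I13: { [B → E L . y] }  — shift
  I14: { [B → E L y .] }  — reduce
  I15: { [E → A num . y] }  — shift
  I16: { [E → A num y .] }  — reduce
  I17: { [A → L ; .] }  — reduce
  I18: { [L → y A A .] }  — reduce

Conflict in state I7:
  Shift-reduce conflict between [L → num .] and [A → . num B]
So the grammar is NOT LR(0).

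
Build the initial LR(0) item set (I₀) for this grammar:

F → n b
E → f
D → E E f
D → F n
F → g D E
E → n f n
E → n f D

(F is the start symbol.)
First, augment the grammar with F' → F
I₀ = CLOSURE({ [F' → . F] }):
  [F' → . F] has the dot before F: add [F → . n b], [F → . g D E]
No further items can be added.

I₀ = { [F → . g D E], [F → . n b], [F' → . F] }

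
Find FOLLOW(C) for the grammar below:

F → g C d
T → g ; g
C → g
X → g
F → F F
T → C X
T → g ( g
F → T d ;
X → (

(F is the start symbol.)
{ '(', 'd', 'g' }

To compute FOLLOW(C), find every occurrence of C on a right-hand side N → α C β: add FIRST(β) \ {ε}, and if β is empty or nullable also add FOLLOW(N). Iterate to a fixed point.

In F → g C d: C is followed by d, add FIRST(d) \ {ε} = { 'd' }
In T → C X: C is followed by X, add FIRST(X) \ {ε} = { '(', 'g' }

Taking the union: FOLLOW(C) = { '(', 'd', 'g' }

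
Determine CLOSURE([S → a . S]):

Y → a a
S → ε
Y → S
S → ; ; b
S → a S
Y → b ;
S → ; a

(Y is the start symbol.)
To compute CLOSURE, for each item [A → α.Bβ] where B is a non-terminal, add [B → .γ] for all productions B → γ; repeat for the newly added items until nothing changes.

Start with: [S → a . S]
  [S → a . S] has the dot before S: add [S → .], [S → . ; ; b], [S → . a S], [S → . ; a]
No further items can be added.

CLOSURE = { [S → . ; ; b], [S → . ; a], [S → . a S], [S → .], [S → a . S] }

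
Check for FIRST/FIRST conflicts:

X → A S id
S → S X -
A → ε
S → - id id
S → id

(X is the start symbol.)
Yes. S → S X '-' / S → '-' id id on { '-' }; S → S X '-' / S → id on { 'id' }

A FIRST/FIRST conflict occurs when two productions N → α and N → β for the same non-terminal have FIRST(α) ∩ FIRST(β) ≠ ∅ (with ε ∈ FIRST of a nullable right-hand side, so two nullable alternatives also conflict).

FIRST sets of the non-terminals at (or reachable through a nullable prefix from) the front of some alternative:
  FIRST(S) = { '-', 'id' }

Productions for S:
  S → S X -: FIRST = { '-', 'id' }
  S → - id id: FIRST = { '-' }
  S → id: FIRST = { 'id' }
X, A have only one production, so no FIRST/FIRST conflict is possible there.

Conflict for S: S → S X - and S → - id id
  Overlap: { '-' }
Conflict for S: S → S X - and S → id
  Overlap: { 'id' }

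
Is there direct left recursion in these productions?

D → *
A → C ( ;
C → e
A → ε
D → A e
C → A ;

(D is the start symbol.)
No direct left recursion

D → *: starts with '*'
A → C ( ;: starts with C
C → e: starts with e
A → ε: starts with ε
D → A e: starts with A
C → A ;: starts with A

No direct left recursion found.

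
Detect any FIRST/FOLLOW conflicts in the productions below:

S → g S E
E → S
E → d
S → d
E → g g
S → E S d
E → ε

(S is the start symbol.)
Yes. E → S with FOLLOW(E) on { 'd', 'g' }; E → d with FOLLOW(E) on { 'd' }; E → g g with FOLLOW(E) on { 'g' }

Nullable non-terminals: E.
FIRST sets used below: FIRST(S) = { 'd', 'g' }

E: nullable alternative(s) E → ε; FOLLOW(E) = { $, 'd', 'g' }
  E → S: FIRST \ {ε} = { 'd', 'g' } — overlaps FOLLOW(E) on { 'd', 'g' }: CONFLICT
  E → d: FIRST \ {ε} = { 'd' } — overlaps FOLLOW(E) on { 'd' }: CONFLICT
  E → g g: FIRST \ {ε} = { 'g' } — overlaps FOLLOW(E) on { 'g' }: CONFLICT
  E → ε: FIRST \ {ε} = { } — this is the only nullable alternative, skip

S has no nullable alternative, so no FIRST/FOLLOW check is needed there.

So the grammar has 3 FIRST/FOLLOW conflicts (marked CONFLICT above).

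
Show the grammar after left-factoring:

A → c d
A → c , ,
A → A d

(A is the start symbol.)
Left-factoring transforms A → αβ₁ | αβ₂ into A → αA' and A' → β₁ | β₂
(α is the longest common prefix among the alternatives). Repeat until
no nonterminal has two alternatives with a common prefix.

Round 1: A has alternatives sharing prefix 'c'. Introduce A': A → c A'
  Add: A' → d
  Add: A' → , ,

No remaining common prefixes — done.

Resulting grammar:
A → c A'
A' → d
A' → , ,
A → A d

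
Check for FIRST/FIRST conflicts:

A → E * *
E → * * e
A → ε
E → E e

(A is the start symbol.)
A FIRST/FIRST conflict occurs when two productions N → α and N → β for the same non-terminal have FIRST(α) ∩ FIRST(β) ≠ ∅ (with ε ∈ FIRST of a nullable right-hand side, so two nullable alternatives also conflict).

FIRST sets of the non-terminals at (or reachable through a nullable prefix from) the front of some alternative:
  FIRST(E) = { '*' }

Productions for A:
  A → E * *: FIRST = { '*' }
  A → ε: FIRST = { ε }
Productions for E:
  E → * * e: FIRST = { '*' }
  E → E e: FIRST = { '*' }

Conflict for E: E → * * e and E → E e
  Overlap: { '*' }

Answer: Yes. E → '*' '*' e / E → E e on { '*' }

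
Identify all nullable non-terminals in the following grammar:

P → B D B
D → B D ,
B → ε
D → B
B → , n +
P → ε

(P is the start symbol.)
{ 'B', 'D', 'P' }

ε-productions: B → ε, P → ε
So B, P are immediately nullable.
D → B: every symbol on the right is nullable, so D is nullable too.
Every non-terminal is now nullable.
Nullable = { 'B', 'D', 'P' }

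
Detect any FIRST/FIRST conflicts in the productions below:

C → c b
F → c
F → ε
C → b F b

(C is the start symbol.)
No FIRST/FIRST conflicts.

A FIRST/FIRST conflict occurs when two productions N → α and N → β for the same non-terminal have FIRST(α) ∩ FIRST(β) ≠ ∅ (with ε ∈ FIRST of a nullable right-hand side, so two nullable alternatives also conflict).

Productions for C:
  C → c b: FIRST = { 'c' }
  C → b F b: FIRST = { 'b' }
Productions for F:
  F → c: FIRST = { 'c' }
  F → ε: FIRST = { ε }

All alternatives of each non-terminal have pairwise disjoint FIRST sets.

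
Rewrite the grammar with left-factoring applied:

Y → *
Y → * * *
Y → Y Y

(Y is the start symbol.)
Left-factoring transforms A → αβ₁ | αβ₂ into A → αA' and A' → β₁ | β₂
(α is the longest common prefix among the alternatives). Repeat until
no nonterminal has two alternatives with a common prefix.

Round 1: Y has alternatives sharing prefix '*'. Introduce Y': Y → * Y'
  Add: Y' → ε
  Add: Y' → * *

No remaining common prefixes — done.

Resulting grammar:
Y → * Y'
Y' → ε
Y' → * *
Y → Y Y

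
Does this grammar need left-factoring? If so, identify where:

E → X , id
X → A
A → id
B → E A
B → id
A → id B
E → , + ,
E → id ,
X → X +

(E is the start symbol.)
Yes, A has productions with common prefix 'id'

Left-factoring is needed when two productions for the same non-terminal
share a common prefix on the right-hand side.

Productions for E:
  E → X , id
  E → , + ,
  E → id ,
Productions for X:
  X → A
  X → X +
Productions for A:
  A → id
  A → id B
Productions for B:
  B → E A
  B → id

Found common prefix 'id' in productions for A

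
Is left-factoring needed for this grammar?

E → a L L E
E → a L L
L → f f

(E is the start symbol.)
Left-factoring is needed when two productions for the same non-terminal
share a common prefix on the right-hand side.

Productions for E:
  E → a L L E
  E → a L L

Found common prefix 'a L L' in productions for E

Answer: Yes, E has productions with common prefix 'a L L'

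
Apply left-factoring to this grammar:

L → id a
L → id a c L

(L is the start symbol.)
L → id a L'
L' → ε
L' → c L

Left-factoring transforms A → αβ₁ | αβ₂ into A → αA' and A' → β₁ | β₂
(α is the longest common prefix among the alternatives). Repeat until
no nonterminal has two alternatives with a common prefix.

Round 1: L has alternatives sharing prefix 'id a'. Introduce L': L → id a L'
  Add: L' → ε
  Add: L' → c L

No remaining common prefixes — done.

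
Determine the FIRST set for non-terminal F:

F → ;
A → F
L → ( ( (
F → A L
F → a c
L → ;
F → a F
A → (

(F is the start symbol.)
{ '(', ';', 'a' }

To compute FIRST(F), examine every production with F on the left-hand side, reading each right-hand side left to right until a non-nullable symbol is reached.

FIRST sets of the other non-terminals involved (by the same procedure, iterated to a fixed point):
  FIRST(A) = { '(', ';', 'a' }

From F → ;:
  - ';' is a terminal: add ';' and stop
From F → A L:
  - A is a non-terminal: add FIRST(A) \ {ε} = { '(', ';', 'a' }
    A is not nullable, so stop
From F → a c:
  - a is a terminal: add 'a' and stop
From F → a F:
  - a is a terminal: add 'a' and stop

Collecting: FIRST(F) = { '(', ';', 'a' }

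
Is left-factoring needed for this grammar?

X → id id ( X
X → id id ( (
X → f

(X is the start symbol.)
Yes, X has productions with common prefix 'id id ('

Left-factoring is needed when two productions for the same non-terminal
share a common prefix on the right-hand side.

Productions for X:
  X → id id ( X
  X → id id ( (
  X → f

Found common prefix 'id id (' in productions for X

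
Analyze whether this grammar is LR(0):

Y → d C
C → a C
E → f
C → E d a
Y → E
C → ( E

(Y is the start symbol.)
A grammar is LR(0) if no state in the canonical LR(0) collection has:
  - both a shift item (dot before a terminal) and a complete item (shift-reduce conflict), or
  - two or more complete items (reduce-reduce conflict; the accept item [Y' → Y .] counts as a complete item here).

Augment with Y' → Y and build the canonical LR(0) collection (I0 = CLOSURE({[Y' → . Y]}), then GOTO on every symbol after a dot until no new states appear). It has 13 states:
  I0: { [E → . f], [Y → . E], [Y → . d C], [Y' → . Y] }  — shift
  I1: { [Y → E .] }  — reduce
  I2: { [Y' → Y .] }  — accept
  I3: { [C → . ( E], [C → . E d a], [C → . a C], [E → . f], [Y → d . C] }  — shift
  I4: { [E → f .] }  — reduce
  I5: { [C → ( . E], [E → . f] }  — shift
  I6: { [Y → d C .] }  — reduce
  I7: { [C → E . d a] }  — shift
  I8: { [C → . ( E], [C → . E d a], [C → . a C], [C → a . C], [E → . f] }  — shift
  I9: { [C → a C .] }  — reduce
  I10: { [C → E d . a] }  — shift
  I11: { [C → E d a .] }  — reduce
  I12: { [C → ( E .] }  — reduce

Every state is either a pure shift/goto state or contains exactly one complete item and nothing to shift — no conflicts. The grammar is LR(0).

Answer: Yes, the grammar is LR(0)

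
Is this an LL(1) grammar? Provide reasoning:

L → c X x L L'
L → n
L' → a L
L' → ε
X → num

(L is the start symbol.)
Relevant sets:
  FOLLOW(L') = { $, 'a' }

For L:
  PREDICT(L → c X x L L') = { 'c' }
  PREDICT(L → n) = { 'n' }
For L':
  PREDICT(L' → a L) = { 'a' }
  PREDICT(L' → ε) = { $, 'a' }
X has a single production, so nothing to check there.

Conflict found: Predict set conflict for L': { 'a' }
The grammar is NOT LL(1).

Answer: No. Predict set conflict for L': { 'a' }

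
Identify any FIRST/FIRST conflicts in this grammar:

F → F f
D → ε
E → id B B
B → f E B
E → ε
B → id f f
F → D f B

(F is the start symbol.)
A FIRST/FIRST conflict occurs when two productions N → α and N → β for the same non-terminal have FIRST(α) ∩ FIRST(β) ≠ ∅ (with ε ∈ FIRST of a nullable right-hand side, so two nullable alternatives also conflict).

FIRST sets of the non-terminals at (or reachable through a nullable prefix from) the front of some alternative:
  FIRST(F) = { 'f' }
  FIRST(D) = { ε }

Productions for F:
  F → F f: FIRST = { 'f' }
  F → D f B: FIRST = { 'f' }
Productions for E:
  E → id B B: FIRST = { 'id' }
  E → ε: FIRST = { ε }
Productions for B:
  B → f E B: FIRST = { 'f' }
  B → id f f: FIRST = { 'id' }
D has only one production, so no FIRST/FIRST conflict is possible there.

Conflict for F: F → F f and F → D f B
  Overlap: { 'f' }

Answer: Yes. F → F f / F → D f B on { 'f' }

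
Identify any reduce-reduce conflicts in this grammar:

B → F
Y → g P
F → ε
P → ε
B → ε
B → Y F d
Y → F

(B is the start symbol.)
A reduce-reduce conflict occurs when an LR(0) state has two complete items [A → α .] and [B → β .] — both call for a reduction, and with no lookahead the parser cannot choose between them.

Augment with B' → B and build the canonical LR(0) collection (I0 = CLOSURE({[B' → . B]}), then GOTO on every symbol after a dot until no new states appear). It has 8 states:
  I0: { [B → . F], [B → . Y F d], [B → .], [B' → . B], [F → .], [Y → . F], [Y → . g P] }  — shift, 2 reduces
  I1: { [B' → B .] }  — accept
  I2: { [B → F .], [Y → F .] }  — 2 reduces
  I3: { [B → Y . F d], [F → .] }  — reduce
  I4: { [P → .], [Y → g . P] }  — reduce
  I5: { [Y → g P .] }  — reduce
  I6: { [B → Y F . d] }  — shift
  I7: { [B → Y F d .] }  — reduce

I0 contains complete items [B → .], [F → .] — reduce-reduce conflict.
I2 contains complete items [B → F .], [Y → F .] — reduce-reduce conflict.

Answer: Yes — I0: [B → .] vs [F → .]; I2: [B → F .] vs [Y → F .]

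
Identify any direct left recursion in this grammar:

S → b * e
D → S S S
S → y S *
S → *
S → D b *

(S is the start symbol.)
No direct left recursion

Direct left recursion occurs when N → N α for some non-terminal N (the right-hand side begins with the left-hand side itself).

S → b * e: starts with b
D → S S S: starts with S
S → y S *: starts with y
S → *: starts with '*'
S → D b *: starts with D

No direct left recursion found.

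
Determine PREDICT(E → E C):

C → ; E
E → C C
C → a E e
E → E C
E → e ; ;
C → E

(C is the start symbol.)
{ ';', 'a', 'e' }

PREDICT(E → E C) = (FIRST(RHS) \ {ε}) ∪ (FOLLOW(E) if ε ∈ FIRST(RHS), i.e. RHS ⇒* ε)
FIRST(E) = { ';', 'a', 'e' }
FIRST(E C) = { ';', 'a', 'e' }
ε ∉ FIRST(E C), so FOLLOW(E) is not added.
PREDICT(E → E C) = { ';', 'a', 'e' }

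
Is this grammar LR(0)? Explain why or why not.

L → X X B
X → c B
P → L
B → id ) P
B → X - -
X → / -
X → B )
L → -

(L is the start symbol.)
A grammar is LR(0) if no state in the canonical LR(0) collection has:
  - both a shift item (dot before a terminal) and a complete item (shift-reduce conflict), or
  - two or more complete items (reduce-reduce conflict; the accept item [L' → L .] counts as a complete item here).

Augment with L' → L and build the canonical LR(0) collection (I0 = CLOSURE({[L' → . L]}), then GOTO on every symbol after a dot until no new states appear). It has 19 states:
  I0: { [B → . X - -], [B → . id ) P], [L → . -], [L → . X X B], [L' → . L], [X → . / -], [X → . B )], [X → . c B] }  — shift
  I1: { [L → - .] }  — reduce
  I2: { [X → / . -] }  — shift
  I3: { [X → B . )] }  — shift
  I4: { [L' → L .] }  — accept
  I5: { [B → . X - -], [B → . id ) P], [B → X . - -], [L → X . X B], [X → . / -], [X → . B )], [X → . c B] }  — shift
  I6: { [B → . X - -], [B → . id ) P], [X → . / -], [X → . B )], [X → . c B], [X → c . B] }  — shift
  I7: { [B → id . ) P] }  — shift
  I8: { [B → . X - -], [B → . id ) P], [B → id ) . P], [L → . -], [L → . X X B], [P → . L], [X → . / -], [X → . B )], [X → . c B] }  — shift
  I9: { [P → L .] }  — reduce
  I10: { [B → id ) P .] }  — reduce
  I11: { [X → B . )], [X → c B .] }  — shift, reduce
  I12: { [B → X . - -] }  — shift
  I13: { [B → X - . -] }  — shift
  I14: { [B → X - - .] }  — reduce
  I15: { [X → B ) .] }  — reduce
  I16: { [B → . X - -], [B → . id ) P], [B → X . - -], [L → X X . B], [X → . / -], [X → . B )], [X → . c B] }  — shift
  I17: { [L → X X B .], [X → B . )] }  — shift, reduce
  I18: { [X → / - .] }  — reduce

Conflict in state I11:
  Shift-reduce conflict between [X → c B .] and [X → B . )]
So the grammar is NOT LR(0).

Answer: No. Shift-reduce conflict between [X → c B .] and [X → B . )]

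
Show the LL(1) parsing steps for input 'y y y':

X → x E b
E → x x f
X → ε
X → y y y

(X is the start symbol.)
LL(1) parsing maintains a stack (initially the start symbol over $) and the input. At each step: if the stack top is a terminal, match it against the current input token; if it is a non-terminal N, replace it with the RHS of M[N, lookahead] (the unique production whose predict set contains the lookahead).

Stack is shown with the top on the left.

Stack    Input    Action
------------------------
X $      y y y $  output X → y y y
y y y $  y y y $  match 'y'
y y $    y y $    match 'y'
y $      y $      match 'y'
$        $        accept

The string is accepted.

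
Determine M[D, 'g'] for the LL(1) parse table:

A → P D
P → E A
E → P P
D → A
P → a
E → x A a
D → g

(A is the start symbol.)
D → g

To find M[D, 'g'], we find productions for D where 'g' is in the predict set (PREDICT(N → α) = (FIRST(α) \ {ε}) ∪ (FOLLOW(N) if α ⇒* ε)).

Relevant sets:
  FIRST(A) = { 'a', 'x' }

D → A: PREDICT = { 'a', 'x' }
D → g: PREDICT = { 'g' }
  'g' is in predict set, so this production goes in M[D, 'g']

M[D, 'g'] = D → g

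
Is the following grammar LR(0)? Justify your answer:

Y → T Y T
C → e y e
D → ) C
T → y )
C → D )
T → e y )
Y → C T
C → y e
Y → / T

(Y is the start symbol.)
Yes, the grammar is LR(0)

Augment with Y' → Y and build the canonical LR(0) collection (I0 = CLOSURE({[Y' → . Y]}), then GOTO on every symbol after a dot until no new states appear). It has 26 states:
  I0: { [C → . D )], [C → . e y e], [C → . y e], [D → . ) C], [T → . e y )], [T → . y )], [Y → . / T], [Y → . C T], [Y → . T Y T], [Y' → . Y] }  — shift
  I1: { [C → . D )], [C → . e y e], [C → . y e], [D → ) . C], [D → . ) C] }  — shift
  I2: { [T → . e y )], [T → . y )], [Y → / . T] }  — shift
  I3: { [T → . e y )], [T → . y )], [Y → C . T] }  — shift
  I4: { [C → D . )] }  — shift
  I5: { [C → . D )], [C → . e y e], [C → . y e], [D → . ) C], [T → . e y )], [T → . y )], [Y → . / T], [Y → . C T], [Y → . T Y T], [Y → T . Y T] }  — shift
  I6: { [Y' → Y .] }  — accept
  I7: { [C → e . y e], [T → e . y )] }  — shift
  I8: { [C → y . e], [T → y . )] }  — shift
  I9: { [T → y ) .] }  — reduce
  I10: { [C → y e .] }  — reduce
  I11: { [C → e y . e], [T → e y . )] }  — shift
  I12: { [T → e y ) .] }  — reduce
  I13: { [C → e y e .] }  — reduce
  I14: { [T → . e y )], [T → . y )], [Y → T Y . T] }  — shift
  I15: { [Y → T Y T .] }  — reduce
  I16: { [T → e . y )] }  — shift
  I17: { [T → y . )] }  — shift
  I18: { [T → e y . )] }  — shift
  I19: { [C → D ) .] }  — reduce
  I20: { [Y → C T .] }  — reduce
  I21: { [Y → / T .] }  — reduce
  I22: { [D → ) C .] }  — reduce
  I23: { [C → e . y e] }  — shift
  I24: { [C → y . e] }  — shift
  I25: { [C → e y . e] }  — shift

Every state is either a pure shift/goto state or contains exactly one complete item and nothing to shift — no conflicts. The grammar is LR(0).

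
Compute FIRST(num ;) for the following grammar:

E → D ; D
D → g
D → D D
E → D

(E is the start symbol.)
{ 'num' }

To compute FIRST(num ;), process the symbols left to right:
Symbol num is a terminal. Add 'num' and stop.
FIRST(num ;) = { 'num' }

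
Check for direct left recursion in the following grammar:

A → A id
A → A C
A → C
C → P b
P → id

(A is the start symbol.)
A → A id: LEFT RECURSIVE (starts with A)
A → A C: LEFT RECURSIVE (starts with A)
A → C: starts with C
C → P b: starts with P
P → id: starts with id

The grammar has direct left recursion on: A.

Answer: Yes, A is left-recursive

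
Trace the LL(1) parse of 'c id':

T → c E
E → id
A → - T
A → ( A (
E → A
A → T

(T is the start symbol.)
LL(1) parsing maintains a stack (initially the start symbol over $) and the input. At each step: if the stack top is a terminal, match it against the current input token; if it is a non-terminal N, replace it with the RHS of M[N, lookahead] (the unique production whose predict set contains the lookahead).

Stack is shown with the top on the left.

Stack  Input   Action
---------------------
T $    c id $  output T → c E
c E $  c id $  match 'c'
E $    id $    output E → id
id $   id $    match 'id'
$      $       accept

The string is accepted.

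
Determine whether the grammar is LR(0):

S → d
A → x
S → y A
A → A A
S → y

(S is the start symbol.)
No. Shift-reduce conflict between [S → y .] and [A → . x]

A grammar is LR(0) if no state in the canonical LR(0) collection has:
  - both a shift item (dot before a terminal) and a complete item (shift-reduce conflict), or
  - two or more complete items (reduce-reduce conflict; the accept item [S' → S .] counts as a complete item here).

Augment with S' → S and build the canonical LR(0) collection (I0 = CLOSURE({[S' → . S]}), then GOTO on every symbol after a dot until no new states appear). It has 7 states:
  I0: { [S → . d], [S → . y A], [S → . y], [S' → . S] }  — shift
  I1: { [S' → S .] }  — accept
  I2: { [S → d .] }  — reduce
  I3: { [A → . A A], [A → . x], [S → y . A], [S → y .] }  — shift, reduce
  I4: { [A → . A A], [A → . x], [A → A . A], [S → y A .] }  — shift, reduce
  I5: { [A → x .] }  — reduce
  I6: { [A → . A A], [A → . x], [A → A . A], [A → A A .] }  — shift, reduce

Conflict in state I3:
  Shift-reduce conflict between [S → y .] and [A → . x]
So the grammar is NOT LR(0).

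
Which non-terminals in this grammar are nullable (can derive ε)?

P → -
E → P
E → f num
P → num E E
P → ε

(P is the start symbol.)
A non-terminal is nullable if it can derive ε (the empty string): either it has an ε-production, or it has a production whose right-hand side consists entirely of nullable non-terminals.

ε-productions: P → ε
So P is immediately nullable.
E → P: every symbol on the right is nullable, so E is nullable too.
Every non-terminal is now nullable.
Nullable = { 'E', 'P' }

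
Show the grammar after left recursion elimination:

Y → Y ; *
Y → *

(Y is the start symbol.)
Y is directly left-recursive. The standard transformation for
  A → A α₁ | ... | A α_m | β₁ | ... | β_n
is
  A  → β₁ A' | ... | β_n A'
  A' → α₁ A' | ... | α_m A' | ε

Y → * becomes Y → * Y'
Y → Y ; * becomes Y' → ; * Y'
Add Y' → ε

Resulting grammar:
Y → * Y'
Y' → ; * Y'
Y' → ε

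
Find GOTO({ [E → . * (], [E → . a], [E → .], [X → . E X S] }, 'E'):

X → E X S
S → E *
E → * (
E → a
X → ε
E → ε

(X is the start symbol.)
GOTO(I, 'E') = CLOSURE({ [A → αX.β] : [A → α.Xβ] ∈ I, X = 'E' })

Items with dot before 'E', with the dot advanced:
  [X → . E X S] → [X → E . X S]
Closure of the advanced items:
  [X → E . X S] has the dot before X: add [X → . E X S], [X → .]
  [X → . E X S] has the dot before E: add [E → . * (], [E → . a], [E → .]

GOTO = { [E → . * (], [E → . a], [E → .], [X → . E X S], [X → .], [X → E . X S] }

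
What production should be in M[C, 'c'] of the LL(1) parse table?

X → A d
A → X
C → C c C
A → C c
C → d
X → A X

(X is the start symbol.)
Empty (error entry)

To find M[C, 'c'], we find productions for C where 'c' is in the predict set (PREDICT(N → α) = (FIRST(α) \ {ε}) ∪ (FOLLOW(N) if α ⇒* ε)).

Relevant sets:
  FIRST(C) = { 'd' }

C → C c C: PREDICT = { 'd' }
C → d: PREDICT = { 'd' }

M[C, 'c'] is empty (no production applies)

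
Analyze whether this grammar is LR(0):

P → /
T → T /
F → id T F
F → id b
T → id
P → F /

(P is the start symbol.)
A grammar is LR(0) if no state in the canonical LR(0) collection has:
  - both a shift item (dot before a terminal) and a complete item (shift-reduce conflict), or
  - two or more complete items (reduce-reduce conflict; the accept item [P' → P .] counts as a complete item here).

Augment with P' → P and build the canonical LR(0) collection (I0 = CLOSURE({[P' → . P]}), then GOTO on every symbol after a dot until no new states appear). It has 11 states:
  I0: { [F → . id T F], [F → . id b], [P → . /], [P → . F /], [P' → . P] }  — shift
  I1: { [P → / .] }  — reduce
  I2: { [P → F . /] }  — shift
  I3: { [P' → P .] }  — accept
  I4: { [F → id . T F], [F → id . b], [T → . T /], [T → . id] }  — shift
  I5: { [F → . id T F], [F → . id b], [F → id T . F], [T → T . /] }  — shift
  I6: { [F → id b .] }  — reduce
  I7: { [T → id .] }  — reduce
  I8: { [T → T / .] }  — reduce
  I9: { [F → id T F .] }  — reduce
  I10: { [P → F / .] }  — reduce

Every state is either a pure shift/goto state or contains exactly one complete item and nothing to shift — no conflicts. The grammar is LR(0).

Answer: Yes, the grammar is LR(0)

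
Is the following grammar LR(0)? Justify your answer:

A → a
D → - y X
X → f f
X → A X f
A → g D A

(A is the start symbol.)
Yes, the grammar is LR(0)

Augment with A' → A and build the canonical LR(0) collection (I0 = CLOSURE({[A' → . A]}), then GOTO on every symbol after a dot until no new states appear). It has 14 states:
  I0: { [A → . a], [A → . g D A], [A' → . A] }  — shift
  I1: { [A' → A .] }  — accept
  I2: { [A → a .] }  — reduce
  I3: { [A → g . D A], [D → . - y X] }  — shift
  I4: { [D → - . y X] }  — shift
  I5: { [A → . a], [A → . g D A], [A → g D . A] }  — shift
  I6: { [A → g D A .] }  — reduce
  I7: { [A → . a], [A → . g D A], [D → - y . X], [X → . A X f], [X → . f f] }  — shift
  I8: { [A → . a], [A → . g D A], [X → . A X f], [X → . f f], [X → A . X f] }  — shift
  I9: { [D → - y X .] }  — reduce
  I10: { [X → f . f] }  — shift
  I11: { [X → f f .] }  — reduce
  I12: { [X → A X . f] }  — shift
  I13: { [X → A X f .] }  — reduce

Every state is either a pure shift/goto state or contains exactly one complete item and nothing to shift — no conflicts. The grammar is LR(0).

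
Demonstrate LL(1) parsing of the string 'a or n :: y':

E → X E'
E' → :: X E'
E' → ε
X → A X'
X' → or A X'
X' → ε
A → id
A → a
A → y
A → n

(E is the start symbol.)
Stack is shown with the top on the left.

Stack         Input          Action
-----------------------------------
E $           a or n :: y $  output E → X E'
X E' $        a or n :: y $  output X → A X'
A X' E' $     a or n :: y $  output A → a
a X' E' $     a or n :: y $  match 'a'
X' E' $       or n :: y $    output X' → or A X'
or A X' E' $  or n :: y $    match 'or'
A X' E' $     n :: y $       output A → n
n X' E' $     n :: y $       match 'n'
X' E' $       :: y $         output X' → ε
E' $          :: y $         output E' → :: X E'
:: X E' $     :: y $         match '::'
X E' $        y $            output X → A X'
A X' E' $     y $            output A → y
y X' E' $     y $            match 'y'
X' E' $       $              output X' → ε
E' $          $              output E' → ε
$             $              accept

The string is accepted.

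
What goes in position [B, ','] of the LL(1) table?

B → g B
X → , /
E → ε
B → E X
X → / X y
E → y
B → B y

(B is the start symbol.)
B → E X, B → B y

To find M[B, ','], we find productions for B where ',' is in the predict set (PREDICT(N → α) = (FIRST(α) \ {ε}) ∪ (FOLLOW(N) if α ⇒* ε)).

Relevant sets:
  FIRST(E) = { 'y', ε }
  FIRST(X) = { ',', '/' }
  FIRST(B) = { ',', '/', 'g', 'y' }

B → g B: PREDICT = { 'g' }
B → E X: PREDICT = { ',', '/', 'y' }
  ',' is in predict set, so this production goes in M[B, ',']
B → B y: PREDICT = { ',', '/', 'g', 'y' }
  ',' is in predict set, so this production goes in M[B, ',']

M[B, ','] = B → E X, B → B y  (a multiply-defined cell — the grammar is not LL(1))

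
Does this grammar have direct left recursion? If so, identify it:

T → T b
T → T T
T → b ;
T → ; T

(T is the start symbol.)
Yes, T is left-recursive

T → T b: LEFT RECURSIVE (starts with T)
T → T T: LEFT RECURSIVE (starts with T)
T → b ;: starts with b
T → ; T: starts with ';'

The grammar has direct left recursion on: T.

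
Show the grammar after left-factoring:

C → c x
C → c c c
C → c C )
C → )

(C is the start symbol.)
C → c C'
C' → x
C' → c c
C' → C )
C → )

Left-factoring transforms A → αβ₁ | αβ₂ into A → αA' and A' → β₁ | β₂
(α is the longest common prefix among the alternatives). Repeat until
no nonterminal has two alternatives with a common prefix.

Round 1: C has alternatives sharing prefix 'c'. Introduce C': C → c C'
  Add: C' → x
  Add: C' → c c
  Add: C' → C )

No remaining common prefixes — done.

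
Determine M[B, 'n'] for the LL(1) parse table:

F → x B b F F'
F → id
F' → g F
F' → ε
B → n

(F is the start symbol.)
To find M[B, 'n'], we find productions for B where 'n' is in the predict set (PREDICT(N → α) = (FIRST(α) \ {ε}) ∪ (FOLLOW(N) if α ⇒* ε)).

B → n: PREDICT = { 'n' }
  'n' is in predict set, so this production goes in M[B, 'n']

M[B, 'n'] = B → n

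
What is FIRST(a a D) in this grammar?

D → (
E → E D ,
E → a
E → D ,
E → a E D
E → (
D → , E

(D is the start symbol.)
To compute FIRST(a a D), process the symbols left to right:
Symbol a is a terminal. Add 'a' and stop.
FIRST(a a D) = { 'a' }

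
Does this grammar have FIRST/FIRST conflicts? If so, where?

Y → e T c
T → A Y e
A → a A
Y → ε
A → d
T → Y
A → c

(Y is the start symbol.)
A FIRST/FIRST conflict occurs when two productions N → α and N → β for the same non-terminal have FIRST(α) ∩ FIRST(β) ≠ ∅ (with ε ∈ FIRST of a nullable right-hand side, so two nullable alternatives also conflict).

FIRST sets of the non-terminals at (or reachable through a nullable prefix from) the front of some alternative:
  FIRST(A) = { 'a', 'c', 'd' }
  FIRST(Y) = { 'e', ε }

Productions for Y:
  Y → e T c: FIRST = { 'e' }
  Y → ε: FIRST = { ε }
Productions for T:
  T → A Y e: FIRST = { 'a', 'c', 'd' }
  T → Y: FIRST = { 'e', ε }
Productions for A:
  A → a A: FIRST = { 'a' }
  A → d: FIRST = { 'd' }
  A → c: FIRST = { 'c' }

All alternatives of each non-terminal have pairwise disjoint FIRST sets.

Answer: No FIRST/FIRST conflicts.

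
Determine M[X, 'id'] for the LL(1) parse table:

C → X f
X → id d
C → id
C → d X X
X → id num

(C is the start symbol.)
X → id d, X → id num

To find M[X, 'id'], we find productions for X where 'id' is in the predict set (PREDICT(N → α) = (FIRST(α) \ {ε}) ∪ (FOLLOW(N) if α ⇒* ε)).

X → id d: PREDICT = { 'id' }
  'id' is in predict set, so this production goes in M[X, 'id']
X → id num: PREDICT = { 'id' }
  'id' is in predict set, so this production goes in M[X, 'id']

M[X, 'id'] = X → id d, X → id num  (a multiply-defined cell — the grammar is not LL(1))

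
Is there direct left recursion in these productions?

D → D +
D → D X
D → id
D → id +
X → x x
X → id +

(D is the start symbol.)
D → D +: LEFT RECURSIVE (starts with D)
D → D X: LEFT RECURSIVE (starts with D)
D → id: starts with id
D → id +: starts with id
X → x x: starts with x
X → id +: starts with id

The grammar has direct left recursion on: D.

Answer: Yes, D is left-recursive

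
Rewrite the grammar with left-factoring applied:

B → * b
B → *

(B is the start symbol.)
B → * B'
B' → b
B' → ε

Left-factoring transforms A → αβ₁ | αβ₂ into A → αA' and A' → β₁ | β₂
(α is the longest common prefix among the alternatives). Repeat until
no nonterminal has two alternatives with a common prefix.

Round 1: B has alternatives sharing prefix '*'. Introduce B': B → * B'
  Add: B' → b
  Add: B' → ε

No remaining common prefixes — done.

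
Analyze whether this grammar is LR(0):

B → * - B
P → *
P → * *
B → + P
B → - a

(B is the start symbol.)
A grammar is LR(0) if no state in the canonical LR(0) collection has:
  - both a shift item (dot before a terminal) and a complete item (shift-reduce conflict), or
  - two or more complete items (reduce-reduce conflict; the accept item [B' → B .] counts as a complete item here).

Augment with B' → B and build the canonical LR(0) collection (I0 = CLOSURE({[B' → . B]}), then GOTO on every symbol after a dot until no new states appear). It has 11 states:
  I0: { [B → . * - B], [B → . + P], [B → . - a], [B' → . B] }  — shift
  I1: { [B → * . - B] }  — shift
  I2: { [B → + . P], [P → . * *], [P → . *] }  — shift
  I3: { [B → - . a] }  — shift
  I4: { [B' → B .] }  — accept
  I5: { [B → - a .] }  — reduce
  I6: { [P → * . *], [P → * .] }  — shift, reduce
  I7: { [B → + P .] }  — reduce
  I8: { [P → * * .] }  — reduce
  I9: { [B → * - . B], [B → . * - B], [B → . + P], [B → . - a] }  — shift
  I10: { [B → * - B .] }  — reduce

Conflict in state I6:
  Shift-reduce conflict between [P → * .] and [P → * . *]
So the grammar is NOT LR(0).

Answer: No. Shift-reduce conflict between [P → * .] and [P → * . *]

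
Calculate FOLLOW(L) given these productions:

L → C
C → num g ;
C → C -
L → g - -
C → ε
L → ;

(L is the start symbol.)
L is the start symbol, so $ ∈ FOLLOW(L).
L does not occur on any right-hand side.

Taking the union: FOLLOW(L) = { $ }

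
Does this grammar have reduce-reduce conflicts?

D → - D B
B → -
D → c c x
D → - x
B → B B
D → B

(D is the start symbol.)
A reduce-reduce conflict occurs when an LR(0) state has two complete items [A → α .] and [B → β .] — both call for a reduction, and with no lookahead the parser cannot choose between them.

Augment with D' → D and build the canonical LR(0) collection (I0 = CLOSURE({[D' → . D]}), then GOTO on every symbol after a dot until no new states appear). It has 12 states:
  I0: { [B → . -], [B → . B B], [D → . - D B], [D → . - x], [D → . B], [D → . c c x], [D' → . D] }  — shift
  I1: { [B → - .], [B → . -], [B → . B B], [D → - . D B], [D → - . x], [D → . - D B], [D → . - x], [D → . B], [D → . c c x] }  — shift, reduce
  I2: { [B → . -], [B → . B B], [B → B . B], [D → B .] }  — shift, reduce
  I3: { [D' → D .] }  — accept
  I4: { [D → c . c x] }  — shift
  I5: { [D → c c . x] }  — shift
  I6: { [D → c c x .] }  — reduce
  I7: { [B → - .] }  — reduce
  I8: { [B → . -], [B → . B B], [B → B . B], [B → B B .] }  — shift, reduce
  I9: { [B → . -], [B → . B B], [D → - D . B] }  — shift
  I10: { [D → - x .] }  — reduce
  I11: { [B → . -], [B → . B B], [B → B . B], [D → - D B .] }  — shift, reduce

No state contains more than one complete item.

Answer: No reduce-reduce conflicts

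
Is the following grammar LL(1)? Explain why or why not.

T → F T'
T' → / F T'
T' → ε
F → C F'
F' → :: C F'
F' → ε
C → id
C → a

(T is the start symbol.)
A grammar is LL(1) if for each non-terminal N with multiple productions, the predict sets of those productions are pairwise disjoint, where PREDICT(N → α) = (FIRST(α) \ {ε}) ∪ (FOLLOW(N) if α ⇒* ε).

Relevant sets:
  FOLLOW(T') = { $ }
  FOLLOW(F') = { $, '/' }

For T':
  PREDICT(T' → '/' F T') = { '/' }
  PREDICT(T' → ε) = { $ }
For F':
  PREDICT(F' → :: C F') = { '::' }
  PREDICT(F' → ε) = { $, '/' }
For C:
  PREDICT(C → id) = { 'id' }
  PREDICT(C → a) = { 'a' }
T, F have a single production, so nothing to check there.

All predict sets are disjoint. The grammar IS LL(1).

Answer: Yes, the grammar is LL(1).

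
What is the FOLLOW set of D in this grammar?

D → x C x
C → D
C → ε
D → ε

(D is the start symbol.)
To compute FOLLOW(D), find every occurrence of D on a right-hand side N → α D β: add FIRST(β) \ {ε}, and if β is empty or nullable also add FOLLOW(N). Iterate to a fixed point.

D is the start symbol, so $ ∈ FOLLOW(D).
In C → D: D is at the end, add FOLLOW(C)

The FOLLOW sets referred to above (computed the same way, to a fixed point):
  FOLLOW(C) = { 'x' }

Taking the union: FOLLOW(D) = { $, 'x' }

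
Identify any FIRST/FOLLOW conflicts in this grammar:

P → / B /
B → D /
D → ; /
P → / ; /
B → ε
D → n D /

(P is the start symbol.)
No FIRST/FOLLOW conflicts.

Nullable non-terminals: B.
FIRST sets used below: FIRST(D) = { ';', 'n' }

B: nullable alternative(s) B → ε; FOLLOW(B) = { '/' }
  B → D /: FIRST \ {ε} = { ';', 'n' } — disjoint from FOLLOW(B)
  B → ε: FIRST \ {ε} = { } — this is the only nullable alternative, skip

D, P have no nullable alternative, so no FIRST/FOLLOW check is needed there.

No FIRST/FOLLOW conflicts found.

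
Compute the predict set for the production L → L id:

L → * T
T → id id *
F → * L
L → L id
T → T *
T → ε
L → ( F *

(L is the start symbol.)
{ '(', '*' }

PREDICT(L → L id) = (FIRST(RHS) \ {ε}) ∪ (FOLLOW(L) if ε ∈ FIRST(RHS), i.e. RHS ⇒* ε)
FIRST(L) = { '(', '*' }
FIRST(L id) = { '(', '*' }
ε ∉ FIRST(L id), so FOLLOW(L) is not added.
PREDICT(L → L id) = { '(', '*' }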